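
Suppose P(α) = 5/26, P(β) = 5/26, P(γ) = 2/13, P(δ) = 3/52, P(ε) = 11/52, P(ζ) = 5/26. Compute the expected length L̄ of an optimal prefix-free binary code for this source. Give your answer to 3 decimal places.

2.596 bits/symbol

Repeatedly combine the two least-probable nodes; the expected code length is the sum of the merged weights.
merge 3/52 + 2/13 → 11/52
merge 5/26 + 5/26 → 5/13
merge 5/26 + 11/52 → 21/52
merge 11/52 + 5/13 → 31/52
merge 21/52 + 31/52 → 1
L = 11/52 + 5/13 + 21/52 + 31/52 + 1 = 135/52 ≈ 2.596 bits/symbol.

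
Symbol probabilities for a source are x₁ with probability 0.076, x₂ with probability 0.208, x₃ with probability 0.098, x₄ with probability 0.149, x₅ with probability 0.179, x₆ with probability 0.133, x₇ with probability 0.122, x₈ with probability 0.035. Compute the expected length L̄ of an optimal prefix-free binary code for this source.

2.903 bits/symbol

Repeatedly combine the two least-probable nodes; the expected code length is the sum of the merged weights.
merge 7/200 + 19/250 → 111/1000
merge 49/500 + 111/1000 → 209/1000
merge 61/500 + 133/1000 → 51/200
merge 149/1000 + 179/1000 → 41/125
merge 26/125 + 209/1000 → 417/1000
merge 51/200 + 41/125 → 583/1000
merge 417/1000 + 583/1000 → 1
L = 111/1000 + 209/1000 + 51/200 + 41/125 + 417/1000 + 583/1000 + 1 = 2903/1000 = 2.903 bits/symbol.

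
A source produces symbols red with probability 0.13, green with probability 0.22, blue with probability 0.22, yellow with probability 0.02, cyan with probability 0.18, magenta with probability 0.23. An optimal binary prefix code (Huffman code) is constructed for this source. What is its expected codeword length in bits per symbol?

2.48 bits/symbol

Repeatedly combine the two least-probable nodes; the expected code length is the sum of the merged weights.
merge 1/50 + 13/100 → 3/20
merge 3/20 + 9/50 → 33/100
merge 11/50 + 11/50 → 11/25
merge 23/100 + 33/100 → 14/25
merge 11/25 + 14/25 → 1
L = 3/20 + 33/100 + 11/25 + 14/25 + 1 = 62/25 = 2.48 bits/symbol.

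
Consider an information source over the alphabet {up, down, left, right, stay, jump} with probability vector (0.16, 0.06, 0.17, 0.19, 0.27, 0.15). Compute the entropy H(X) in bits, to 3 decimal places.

H = −Σ pᵢ log₂ pᵢ.
−0.16·log₂(0.16) = 0.4230
−0.06·log₂(0.06) = 0.2435
−0.17·log₂(0.17) = 0.4346
−0.19·log₂(0.19) = 0.4552
−0.27·log₂(0.27) = 0.5100
−0.15·log₂(0.15) = 0.4105
Sum ≈ 2.4769 → 2.477 bits.

2.477 bits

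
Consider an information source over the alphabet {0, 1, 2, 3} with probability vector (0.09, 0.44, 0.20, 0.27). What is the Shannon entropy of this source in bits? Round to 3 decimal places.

1.808 bits

H = −Σ pᵢ log₂ pᵢ.
−0.09·log₂(0.09) = 0.3127
−0.44·log₂(0.44) = 0.5211
−0.20·log₂(0.20) = 0.4644
−0.27·log₂(0.27) = 0.5100
Sum ≈ 1.8082 → 1.808 bits.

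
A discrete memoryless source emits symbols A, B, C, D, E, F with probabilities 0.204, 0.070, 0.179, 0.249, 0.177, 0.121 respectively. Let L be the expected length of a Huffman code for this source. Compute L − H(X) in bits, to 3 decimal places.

Entropy H = −Σ p log₂ p ≈ 2.4910 bits.
Huffman merges: 7/100+121/1000→191/1000; 177/1000+179/1000→89/250; 191/1000+51/250→79/200; 249/1000+89/250→121/200; 79/200+121/200→1. L = 2547/1000 ≈ 2.5470.
L − H = 2.5470 − 2.4910 = 0.056 bits.

0.056 bits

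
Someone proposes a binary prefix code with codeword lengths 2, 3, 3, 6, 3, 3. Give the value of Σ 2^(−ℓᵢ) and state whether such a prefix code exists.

0.765625; yes

With common denominator 2^6 = 64: Σ 2^(−ℓᵢ) = 16/64 + 8/64 + 8/64 + 1/64 + 8/64 + 8/64 = 49/64 = 0.765625.
Kraft's inequality requires Σ ≤ 1; here Σ = 0.765625 ≤ 1, so such a prefix code exists.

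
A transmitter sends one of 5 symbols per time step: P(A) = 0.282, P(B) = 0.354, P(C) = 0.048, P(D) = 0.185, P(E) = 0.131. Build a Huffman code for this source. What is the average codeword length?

Repeatedly combine the two least-probable nodes; the expected code length is the sum of the merged weights.
merge 6/125 + 131/1000 → 179/1000
merge 179/1000 + 37/200 → 91/250
merge 141/500 + 177/500 → 159/250
merge 91/250 + 159/250 → 1
L = 179/1000 + 91/250 + 159/250 + 1 = 2179/1000 = 2.179 bits/symbol.

2.179 bits/symbol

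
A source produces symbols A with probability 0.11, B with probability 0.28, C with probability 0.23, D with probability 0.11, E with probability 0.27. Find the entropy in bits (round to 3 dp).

H = −Σ pᵢ log₂ pᵢ.
−0.11·log₂(0.11) = 0.3503
−0.28·log₂(0.28) = 0.5142
−0.23·log₂(0.23) = 0.4877
−0.11·log₂(0.11) = 0.3503
−0.27·log₂(0.27) = 0.5100
Sum ≈ 2.2125 → 2.212 bits.

2.212 bits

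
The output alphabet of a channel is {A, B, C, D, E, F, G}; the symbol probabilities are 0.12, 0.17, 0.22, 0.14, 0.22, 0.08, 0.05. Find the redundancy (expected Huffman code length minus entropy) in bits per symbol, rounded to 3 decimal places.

Entropy H = −Σ p log₂ p ≈ 2.6675 bits.
Huffman merges: 1/20+2/25→13/100; 3/25+13/100→1/4; 7/50+17/100→31/100; 11/50+11/50→11/25; 1/4+31/100→14/25; 11/25+14/25→1. L = 269/100 ≈ 2.6900.
L − H = 2.6900 − 2.6675 = 0.022 bits.

0.022 bits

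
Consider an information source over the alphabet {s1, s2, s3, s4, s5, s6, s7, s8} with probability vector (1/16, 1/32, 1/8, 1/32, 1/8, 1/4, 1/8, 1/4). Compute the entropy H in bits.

Each probability is a power of 1/2, so log₂(1/p) is an integer.
H = Σ p·log₂(1/p) = 1/16·4 + 1/32·5 + 1/8·3 + 1/32·5 + 1/8·3 + 1/4·2 + 1/8·3 + 1/4·2 = 2.6875 bits.

2.6875 bits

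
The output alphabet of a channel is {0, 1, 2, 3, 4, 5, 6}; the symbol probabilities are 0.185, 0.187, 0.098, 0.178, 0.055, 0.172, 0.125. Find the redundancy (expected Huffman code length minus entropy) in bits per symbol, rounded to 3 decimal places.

Entropy H = −Σ p log₂ p ≈ 2.7163 bits.
Huffman merges: 11/200+49/500→153/1000; 1/8+153/1000→139/500; 43/250+89/500→7/20; 37/200+187/1000→93/250; 139/500+7/20→157/250; 93/250+157/250→1. L = 2781/1000 ≈ 2.7810.
L − H = 2.7810 − 2.7163 = 0.065 bits.

0.065 bits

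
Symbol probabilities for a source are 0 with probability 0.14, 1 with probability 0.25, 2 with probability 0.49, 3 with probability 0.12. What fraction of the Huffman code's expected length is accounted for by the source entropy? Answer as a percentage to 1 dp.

Entropy H = −Σ p log₂ p ≈ 1.7685 bits.
Huffman merges: 3/25+7/50→13/50; 1/4+13/50→51/100; 49/100+51/100→1. L = 177/100 ≈ 1.7700.
Efficiency = H/L = 1.7685/1.7700 = 99.9%.

99.9%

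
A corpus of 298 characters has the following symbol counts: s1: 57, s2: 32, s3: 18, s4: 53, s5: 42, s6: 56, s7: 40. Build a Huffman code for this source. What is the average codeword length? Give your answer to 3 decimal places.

2.789 bits/symbol

Probabilities are the counts divided by 298.
Repeatedly combine the two least-probable nodes; the expected code length is the sum of the merged weights.
merge 9/149 + 16/149 → 25/149
merge 20/149 + 21/149 → 41/149
merge 25/149 + 53/298 → 103/298
merge 28/149 + 57/298 → 113/298
merge 41/149 + 103/298 → 185/298
merge 113/298 + 185/298 → 1
L = 25/149 + 41/149 + 103/298 + 113/298 + 185/298 + 1 = 831/298 ≈ 2.789 bits/symbol.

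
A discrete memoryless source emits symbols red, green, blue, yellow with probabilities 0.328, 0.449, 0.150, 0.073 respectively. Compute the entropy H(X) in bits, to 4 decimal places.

H = −Σ pᵢ log₂ pᵢ.
−0.328·log₂(0.328) = 0.5275
−0.449·log₂(0.449) = 0.5187
−0.150·log₂(0.150) = 0.4105
−0.073·log₂(0.073) = 0.2756
Sum ≈ 1.7324 → 1.7324 bits.

1.7324 bits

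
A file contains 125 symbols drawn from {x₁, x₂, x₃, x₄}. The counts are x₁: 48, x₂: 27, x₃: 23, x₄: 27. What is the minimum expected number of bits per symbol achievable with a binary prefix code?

Probabilities are the counts divided by 125.
Repeatedly combine the two least-probable nodes; the expected code length is the sum of the merged weights.
merge 23/125 + 27/125 → 2/5
merge 27/125 + 48/125 → 3/5
merge 2/5 + 3/5 → 1
L = 2/5 + 3/5 + 1 = 2 bits/symbol.

2 bits/symbol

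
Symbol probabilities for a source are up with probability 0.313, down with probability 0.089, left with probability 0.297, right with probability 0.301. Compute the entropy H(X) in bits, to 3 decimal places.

H = −Σ pᵢ log₂ pᵢ.
−0.313·log₂(0.313) = 0.5245
−0.089·log₂(0.089) = 0.3106
−0.297·log₂(0.297) = 0.5202
−0.301·log₂(0.301) = 0.5214
Sum ≈ 1.8767 → 1.877 bits.

1.877 bits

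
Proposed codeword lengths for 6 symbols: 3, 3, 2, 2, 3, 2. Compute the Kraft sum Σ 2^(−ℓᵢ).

1.125

With common denominator 2^3 = 8: Σ 2^(−ℓᵢ) = 1/8 + 1/8 + 2/8 + 2/8 + 1/8 + 2/8 = 9/8 = 1.125.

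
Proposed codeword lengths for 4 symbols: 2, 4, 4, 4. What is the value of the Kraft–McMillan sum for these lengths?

0.4375

With common denominator 2^4 = 16: Σ 2^(−ℓᵢ) = 4/16 + 1/16 + 1/16 + 1/16 = 7/16 = 0.4375.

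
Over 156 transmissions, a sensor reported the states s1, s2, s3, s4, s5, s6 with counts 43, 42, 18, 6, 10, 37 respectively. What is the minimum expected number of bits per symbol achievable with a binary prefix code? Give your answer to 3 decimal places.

Probabilities are the counts divided by 156.
Repeatedly combine the two least-probable nodes; the expected code length is the sum of the merged weights.
merge 1/26 + 5/78 → 4/39
merge 4/39 + 3/26 → 17/78
merge 17/78 + 37/156 → 71/156
merge 7/26 + 43/156 → 85/156
merge 71/156 + 85/156 → 1
L = 4/39 + 17/78 + 71/156 + 85/156 + 1 = 181/78 ≈ 2.321 bits/symbol.

2.321 bits/symbol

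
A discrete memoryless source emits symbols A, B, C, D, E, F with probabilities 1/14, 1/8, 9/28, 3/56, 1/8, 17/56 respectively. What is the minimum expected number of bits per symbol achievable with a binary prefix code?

Repeatedly combine the two least-probable nodes; the expected code length is the sum of the merged weights.
merge 3/56 + 1/14 → 1/8
merge 1/8 + 1/8 → 1/4
merge 1/8 + 1/4 → 3/8
merge 17/56 + 9/28 → 5/8
merge 3/8 + 5/8 → 1
L = 1/8 + 1/4 + 3/8 + 5/8 + 1 = 19/8 = 2.375 bits/symbol.

2.375 bits/symbol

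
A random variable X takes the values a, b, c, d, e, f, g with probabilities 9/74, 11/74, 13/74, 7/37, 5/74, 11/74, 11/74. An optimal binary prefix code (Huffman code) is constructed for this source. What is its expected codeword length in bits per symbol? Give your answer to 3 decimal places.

2.811 bits/symbol

Repeatedly combine the two least-probable nodes; the expected code length is the sum of the merged weights.
merge 5/74 + 9/74 → 7/37
merge 11/74 + 11/74 → 11/37
merge 11/74 + 13/74 → 12/37
merge 7/37 + 7/37 → 14/37
merge 11/37 + 12/37 → 23/37
merge 14/37 + 23/37 → 1
L = 7/37 + 11/37 + 12/37 + 14/37 + 23/37 + 1 = 104/37 ≈ 2.811 bits/symbol.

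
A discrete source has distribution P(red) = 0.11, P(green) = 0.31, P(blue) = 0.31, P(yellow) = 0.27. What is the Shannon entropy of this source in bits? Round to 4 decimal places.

1.9079 bits

H = −Σ pᵢ log₂ pᵢ.
−0.11·log₂(0.11) = 0.3503
−0.31·log₂(0.31) = 0.5238
−0.31·log₂(0.31) = 0.5238
−0.27·log₂(0.27) = 0.5100
Sum ≈ 1.9079 → 1.9079 bits.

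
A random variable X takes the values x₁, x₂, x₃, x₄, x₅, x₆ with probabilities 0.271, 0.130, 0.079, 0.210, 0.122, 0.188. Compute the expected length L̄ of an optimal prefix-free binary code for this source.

Repeatedly combine the two least-probable nodes; the expected code length is the sum of the merged weights.
merge 79/1000 + 61/500 → 201/1000
merge 13/100 + 47/250 → 159/500
merge 201/1000 + 21/100 → 411/1000
merge 271/1000 + 159/500 → 589/1000
merge 411/1000 + 589/1000 → 1
L = 201/1000 + 159/500 + 411/1000 + 589/1000 + 1 = 2519/1000 = 2.519 bits/symbol.

2.519 bits/symbol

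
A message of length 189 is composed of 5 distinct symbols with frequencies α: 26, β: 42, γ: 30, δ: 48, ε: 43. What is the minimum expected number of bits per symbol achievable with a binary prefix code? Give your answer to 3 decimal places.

Probabilities are the counts divided by 189.
Repeatedly combine the two least-probable nodes; the expected code length is the sum of the merged weights.
merge 26/189 + 10/63 → 8/27
merge 2/9 + 43/189 → 85/189
merge 16/63 + 8/27 → 104/189
merge 85/189 + 104/189 → 1
L = 8/27 + 85/189 + 104/189 + 1 = 62/27 ≈ 2.296 bits/symbol.

2.296 bits/symbol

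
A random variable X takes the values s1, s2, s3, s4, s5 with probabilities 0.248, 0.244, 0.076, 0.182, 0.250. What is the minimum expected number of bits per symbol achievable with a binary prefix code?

2.258 bits/symbol

Repeatedly combine the two least-probable nodes; the expected code length is the sum of the merged weights.
merge 19/250 + 91/500 → 129/500
merge 61/250 + 31/125 → 123/250
merge 1/4 + 129/500 → 127/250
merge 123/250 + 127/250 → 1
L = 129/500 + 123/250 + 127/250 + 1 = 1129/500 = 2.258 bits/symbol.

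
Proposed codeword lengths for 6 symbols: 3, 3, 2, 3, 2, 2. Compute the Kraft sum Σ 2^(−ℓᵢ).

With common denominator 2^3 = 8: Σ 2^(−ℓᵢ) = 1/8 + 1/8 + 2/8 + 1/8 + 2/8 + 2/8 = 9/8 = 1.125.

1.125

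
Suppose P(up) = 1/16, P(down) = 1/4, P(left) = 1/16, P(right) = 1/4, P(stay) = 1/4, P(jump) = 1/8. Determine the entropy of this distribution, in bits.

2.375 bits

Each probability is a power of 1/2, so log₂(1/p) is an integer.
H = Σ p·log₂(1/p) = 1/16·4 + 1/4·2 + 1/16·4 + 1/4·2 + 1/4·2 + 1/8·3 = 2.375 bits.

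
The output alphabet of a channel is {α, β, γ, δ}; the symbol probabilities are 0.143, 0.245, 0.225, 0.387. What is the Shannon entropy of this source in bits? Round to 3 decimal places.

H = −Σ pᵢ log₂ pᵢ.
−0.143·log₂(0.143) = 0.4012
−0.245·log₂(0.245) = 0.4971
−0.225·log₂(0.225) = 0.4842
−0.387·log₂(0.387) = 0.5300
Sum ≈ 1.9126 → 1.913 bits.

1.913 bits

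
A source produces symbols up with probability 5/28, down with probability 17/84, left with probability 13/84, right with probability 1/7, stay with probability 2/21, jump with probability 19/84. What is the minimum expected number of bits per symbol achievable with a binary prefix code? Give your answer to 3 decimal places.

Repeatedly combine the two least-probable nodes; the expected code length is the sum of the merged weights.
merge 2/21 + 1/7 → 5/21
merge 13/84 + 5/28 → 1/3
merge 17/84 + 19/84 → 3/7
merge 5/21 + 1/3 → 4/7
merge 3/7 + 4/7 → 1
L = 5/21 + 1/3 + 3/7 + 4/7 + 1 = 18/7 ≈ 2.571 bits/symbol.

2.571 bits/symbol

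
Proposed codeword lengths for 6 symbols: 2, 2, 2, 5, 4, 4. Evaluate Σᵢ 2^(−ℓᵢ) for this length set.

With common denominator 2^5 = 32: Σ 2^(−ℓᵢ) = 8/32 + 8/32 + 8/32 + 1/32 + 2/32 + 2/32 = 29/32 = 0.90625.

0.90625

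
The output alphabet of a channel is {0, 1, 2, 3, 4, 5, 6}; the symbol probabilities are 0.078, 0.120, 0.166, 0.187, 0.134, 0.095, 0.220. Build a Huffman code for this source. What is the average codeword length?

2.766 bits/symbol

Repeatedly combine the two least-probable nodes; the expected code length is the sum of the merged weights.
merge 39/500 + 19/200 → 173/1000
merge 3/25 + 67/500 → 127/500
merge 83/500 + 173/1000 → 339/1000
merge 187/1000 + 11/50 → 407/1000
merge 127/500 + 339/1000 → 593/1000
merge 407/1000 + 593/1000 → 1
L = 173/1000 + 127/500 + 339/1000 + 407/1000 + 593/1000 + 1 = 1383/500 = 2.766 bits/symbol.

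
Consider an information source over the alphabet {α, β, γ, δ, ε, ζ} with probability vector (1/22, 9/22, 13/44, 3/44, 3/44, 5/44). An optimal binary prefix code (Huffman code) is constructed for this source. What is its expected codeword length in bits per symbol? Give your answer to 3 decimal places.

2.182 bits/symbol

Repeatedly combine the two least-probable nodes; the expected code length is the sum of the merged weights.
merge 1/22 + 3/44 → 5/44
merge 3/44 + 5/44 → 2/11
merge 5/44 + 2/11 → 13/44
merge 13/44 + 13/44 → 13/22
merge 9/22 + 13/22 → 1
L = 5/44 + 2/11 + 13/44 + 13/22 + 1 = 24/11 ≈ 2.182 bits/symbol.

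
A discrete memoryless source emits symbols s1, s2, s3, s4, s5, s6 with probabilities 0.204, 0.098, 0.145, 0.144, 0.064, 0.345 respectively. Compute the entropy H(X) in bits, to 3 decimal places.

2.386 bits

H = −Σ pᵢ log₂ pᵢ.
−0.204·log₂(0.204) = 0.4678
−0.098·log₂(0.098) = 0.3284
−0.145·log₂(0.145) = 0.4040
−0.144·log₂(0.144) = 0.4026
−0.064·log₂(0.064) = 0.2538
−0.345·log₂(0.345) = 0.5297
Sum ≈ 2.3863 → 2.386 bits.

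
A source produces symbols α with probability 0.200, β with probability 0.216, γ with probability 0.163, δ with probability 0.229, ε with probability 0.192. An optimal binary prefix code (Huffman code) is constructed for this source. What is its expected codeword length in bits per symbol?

2.355 bits/symbol

Repeatedly combine the two least-probable nodes; the expected code length is the sum of the merged weights.
merge 163/1000 + 24/125 → 71/200
merge 1/5 + 27/125 → 52/125
merge 229/1000 + 71/200 → 73/125
merge 52/125 + 73/125 → 1
L = 71/200 + 52/125 + 73/125 + 1 = 471/200 = 2.355 bits/symbol.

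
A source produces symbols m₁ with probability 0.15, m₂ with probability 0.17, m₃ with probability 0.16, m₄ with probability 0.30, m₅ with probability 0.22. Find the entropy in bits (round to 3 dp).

H = −Σ pᵢ log₂ pᵢ.
−0.15·log₂(0.15) = 0.4105
−0.17·log₂(0.17) = 0.4346
−0.16·log₂(0.16) = 0.4230
−0.30·log₂(0.30) = 0.5211
−0.22·log₂(0.22) = 0.4806
Sum ≈ 2.2698 → 2.270 bits.

2.270 bits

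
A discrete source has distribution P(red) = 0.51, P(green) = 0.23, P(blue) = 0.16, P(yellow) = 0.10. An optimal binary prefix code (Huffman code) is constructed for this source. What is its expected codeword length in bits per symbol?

1.75 bits/symbol

Repeatedly combine the two least-probable nodes; the expected code length is the sum of the merged weights.
merge 1/10 + 4/25 → 13/50
merge 23/100 + 13/50 → 49/100
merge 49/100 + 51/100 → 1
L = 13/50 + 49/100 + 1 = 7/4 = 1.75 bits/symbol.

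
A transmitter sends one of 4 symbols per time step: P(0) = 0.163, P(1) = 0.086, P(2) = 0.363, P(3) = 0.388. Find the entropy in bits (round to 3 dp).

H = −Σ pᵢ log₂ pᵢ.
−0.163·log₂(0.163) = 0.4266
−0.086·log₂(0.086) = 0.3044
−0.363·log₂(0.363) = 0.5307
−0.388·log₂(0.388) = 0.5300
Sum ≈ 1.7916 → 1.792 bits.

1.792 bits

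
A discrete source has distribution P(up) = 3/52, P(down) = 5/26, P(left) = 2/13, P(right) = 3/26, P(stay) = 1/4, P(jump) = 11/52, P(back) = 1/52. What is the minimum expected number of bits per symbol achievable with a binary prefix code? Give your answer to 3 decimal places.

Repeatedly combine the two least-probable nodes; the expected code length is the sum of the merged weights.
merge 1/52 + 3/52 → 1/13
merge 1/13 + 3/26 → 5/26
merge 2/13 + 5/26 → 9/26
merge 5/26 + 11/52 → 21/52
merge 1/4 + 9/26 → 31/52
merge 21/52 + 31/52 → 1
L = 1/13 + 5/26 + 9/26 + 21/52 + 31/52 + 1 = 34/13 ≈ 2.615 bits/symbol.

2.615 bits/symbol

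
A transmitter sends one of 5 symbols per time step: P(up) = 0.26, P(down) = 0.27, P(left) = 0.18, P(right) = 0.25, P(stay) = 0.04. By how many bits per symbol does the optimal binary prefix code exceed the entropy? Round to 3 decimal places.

Entropy H = −Σ p log₂ p ≈ 2.1464 bits.
Huffman merges: 1/25+9/50→11/50; 11/50+1/4→47/100; 13/50+27/100→53/100; 47/100+53/100→1. L = 111/50 ≈ 2.2200.
L − H = 2.2200 − 2.1464 = 0.074 bits.

0.074 bits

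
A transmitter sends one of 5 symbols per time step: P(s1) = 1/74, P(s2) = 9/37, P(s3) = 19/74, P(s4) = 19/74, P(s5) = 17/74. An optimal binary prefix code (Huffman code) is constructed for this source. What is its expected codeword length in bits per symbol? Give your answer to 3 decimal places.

Repeatedly combine the two least-probable nodes; the expected code length is the sum of the merged weights.
merge 1/74 + 17/74 → 9/37
merge 9/37 + 9/37 → 18/37
merge 19/74 + 19/74 → 19/37
merge 18/37 + 19/37 → 1
L = 9/37 + 18/37 + 19/37 + 1 = 83/37 ≈ 2.243 bits/symbol.

2.243 bits/symbol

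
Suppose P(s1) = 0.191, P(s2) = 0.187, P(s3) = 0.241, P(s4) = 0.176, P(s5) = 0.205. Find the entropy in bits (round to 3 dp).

2.313 bits

H = −Σ pᵢ log₂ pᵢ.
−0.191·log₂(0.191) = 0.4562
−0.187·log₂(0.187) = 0.4523
−0.241·log₂(0.241) = 0.4947
−0.176·log₂(0.176) = 0.4411
−0.205·log₂(0.205) = 0.4687
Sum ≈ 2.3131 → 2.313 bits.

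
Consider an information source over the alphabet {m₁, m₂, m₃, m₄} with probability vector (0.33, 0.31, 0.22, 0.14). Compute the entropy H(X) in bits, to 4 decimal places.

1.9293 bits

H = −Σ pᵢ log₂ pᵢ.
−0.33·log₂(0.33) = 0.5278
−0.31·log₂(0.31) = 0.5238
−0.22·log₂(0.22) = 0.4806
−0.14·log₂(0.14) = 0.3971
Sum ≈ 1.9293 → 1.9293 bits.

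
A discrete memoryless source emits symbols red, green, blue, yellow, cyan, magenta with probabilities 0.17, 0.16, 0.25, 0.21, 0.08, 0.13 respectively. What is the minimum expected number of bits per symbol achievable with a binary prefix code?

Repeatedly combine the two least-probable nodes; the expected code length is the sum of the merged weights.
merge 2/25 + 13/100 → 21/100
merge 4/25 + 17/100 → 33/100
merge 21/100 + 21/100 → 21/50
merge 1/4 + 33/100 → 29/50
merge 21/50 + 29/50 → 1
L = 21/100 + 33/100 + 21/50 + 29/50 + 1 = 127/50 = 2.54 bits/symbol.

2.54 bits/symbol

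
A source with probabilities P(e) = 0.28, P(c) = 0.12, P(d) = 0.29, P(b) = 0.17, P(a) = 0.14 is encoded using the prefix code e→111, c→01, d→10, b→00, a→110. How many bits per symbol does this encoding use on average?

2.42 bits/symbol

L̄ = Σ pᵢ·ℓᵢ = 0.28·3 + 0.12·2 + 0.29·2 + 0.17·2 + 0.14·3 = 2.42 bits/symbol.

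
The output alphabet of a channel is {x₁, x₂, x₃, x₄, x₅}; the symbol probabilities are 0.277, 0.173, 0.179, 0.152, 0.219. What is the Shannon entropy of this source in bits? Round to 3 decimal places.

2.288 bits

H = −Σ pᵢ log₂ pᵢ.
−0.277·log₂(0.277) = 0.5130
−0.173·log₂(0.173) = 0.4379
−0.179·log₂(0.179) = 0.4443
−0.152·log₂(0.152) = 0.4131
−0.219·log₂(0.219) = 0.4798
Sum ≈ 2.2881 → 2.288 bits.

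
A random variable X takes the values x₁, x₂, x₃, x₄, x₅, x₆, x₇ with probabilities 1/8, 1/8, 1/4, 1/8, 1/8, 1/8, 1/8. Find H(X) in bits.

Each probability is a power of 1/2, so log₂(1/p) is an integer.
H = Σ p·log₂(1/p) = 1/8·3 + 1/8·3 + 1/4·2 + 1/8·3 + 1/8·3 + 1/8·3 + 1/8·3 = 2.75 bits.

2.75 bits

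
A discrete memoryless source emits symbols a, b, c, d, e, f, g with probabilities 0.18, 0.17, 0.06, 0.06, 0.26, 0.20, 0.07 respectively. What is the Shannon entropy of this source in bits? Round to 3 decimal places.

2.605 bits

H = −Σ pᵢ log₂ pᵢ.
−0.18·log₂(0.18) = 0.4453
−0.17·log₂(0.17) = 0.4346
−0.06·log₂(0.06) = 0.2435
−0.06·log₂(0.06) = 0.2435
−0.26·log₂(0.26) = 0.5053
−0.20·log₂(0.20) = 0.4644
−0.07·log₂(0.07) = 0.2686
Sum ≈ 2.6052 → 2.605 bits.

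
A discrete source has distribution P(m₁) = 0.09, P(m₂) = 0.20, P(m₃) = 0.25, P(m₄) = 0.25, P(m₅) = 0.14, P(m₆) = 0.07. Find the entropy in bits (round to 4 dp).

2.4427 bits

H = −Σ pᵢ log₂ pᵢ.
−0.09·log₂(0.09) = 0.3127
−0.20·log₂(0.20) = 0.4644
−0.25·log₂(0.25) = 0.5000
−0.25·log₂(0.25) = 0.5000
−0.14·log₂(0.14) = 0.3971
−0.07·log₂(0.07) = 0.2686
Sum ≈ 2.4427 → 2.4427 bits.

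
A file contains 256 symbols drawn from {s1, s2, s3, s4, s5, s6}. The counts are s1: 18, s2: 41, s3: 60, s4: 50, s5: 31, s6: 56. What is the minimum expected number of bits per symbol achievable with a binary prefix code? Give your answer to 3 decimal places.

Probabilities are the counts divided by 256.
Repeatedly combine the two least-probable nodes; the expected code length is the sum of the merged weights.
merge 9/128 + 31/256 → 49/256
merge 41/256 + 49/256 → 45/128
merge 25/128 + 7/32 → 53/128
merge 15/64 + 45/128 → 75/128
merge 53/128 + 75/128 → 1
L = 49/256 + 45/128 + 53/128 + 75/128 + 1 = 651/256 ≈ 2.543 bits/symbol.

2.543 bits/symbol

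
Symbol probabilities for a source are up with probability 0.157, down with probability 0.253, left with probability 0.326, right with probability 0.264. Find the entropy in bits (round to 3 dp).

H = −Σ pᵢ log₂ pᵢ.
−0.157·log₂(0.157) = 0.4194
−0.253·log₂(0.253) = 0.5016
−0.326·log₂(0.326) = 0.5272
−0.264·log₂(0.264) = 0.5072
Sum ≈ 1.9554 → 1.955 bits.

1.955 bits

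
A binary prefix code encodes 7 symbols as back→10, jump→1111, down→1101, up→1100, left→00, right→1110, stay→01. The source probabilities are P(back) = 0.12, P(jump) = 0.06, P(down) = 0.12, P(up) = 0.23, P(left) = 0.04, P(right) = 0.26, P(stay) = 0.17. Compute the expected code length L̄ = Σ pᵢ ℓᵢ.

3.34 bits/symbol

L̄ = Σ pᵢ·ℓᵢ = 0.12·2 + 0.06·4 + 0.12·4 + 0.23·4 + 0.04·2 + 0.26·4 + 0.17·2 = 3.34 bits/symbol.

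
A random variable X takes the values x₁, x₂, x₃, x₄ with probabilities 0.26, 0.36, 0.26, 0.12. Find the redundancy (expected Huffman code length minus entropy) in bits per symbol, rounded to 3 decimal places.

Entropy H = −Σ p log₂ p ≈ 1.9083 bits.
Huffman merges: 3/25+13/50→19/50; 13/50+9/25→31/50; 19/50+31/50→1. L = 2 ≈ 2.0000.
L − H = 2.0000 − 1.9083 = 0.092 bits.

0.092 bits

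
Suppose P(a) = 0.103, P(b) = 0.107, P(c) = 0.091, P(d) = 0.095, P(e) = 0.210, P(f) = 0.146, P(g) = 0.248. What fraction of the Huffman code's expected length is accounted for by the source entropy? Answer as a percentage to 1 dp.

Entropy H = −Σ p log₂ p ≈ 2.6970 bits.
Huffman merges: 91/1000+19/200→93/500; 103/1000+107/1000→21/100; 73/500+93/500→83/250; 21/100+21/100→21/50; 31/125+83/250→29/50; 21/50+29/50→1. L = 341/125 ≈ 2.7280.
Efficiency = H/L = 2.6970/2.7280 = 98.9%.

98.9%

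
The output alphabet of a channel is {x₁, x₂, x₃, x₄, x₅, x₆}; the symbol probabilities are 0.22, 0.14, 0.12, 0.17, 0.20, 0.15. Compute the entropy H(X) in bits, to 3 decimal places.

H = −Σ pᵢ log₂ pᵢ.
−0.22·log₂(0.22) = 0.4806
−0.14·log₂(0.14) = 0.3971
−0.12·log₂(0.12) = 0.3671
−0.17·log₂(0.17) = 0.4346
−0.20·log₂(0.20) = 0.4644
−0.15·log₂(0.15) = 0.4105
Sum ≈ 2.5543 → 2.554 bits.

2.554 bits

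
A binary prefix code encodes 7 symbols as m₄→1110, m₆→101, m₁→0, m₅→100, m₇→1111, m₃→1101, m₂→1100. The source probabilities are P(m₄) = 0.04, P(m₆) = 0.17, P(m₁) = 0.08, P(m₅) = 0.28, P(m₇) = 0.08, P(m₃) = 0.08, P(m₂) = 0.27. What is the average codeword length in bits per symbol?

3.31 bits/symbol

L̄ = Σ pᵢ·ℓᵢ = 0.04·4 + 0.17·3 + 0.08·1 + 0.28·3 + 0.08·4 + 0.08·4 + 0.27·4 = 3.31 bits/symbol.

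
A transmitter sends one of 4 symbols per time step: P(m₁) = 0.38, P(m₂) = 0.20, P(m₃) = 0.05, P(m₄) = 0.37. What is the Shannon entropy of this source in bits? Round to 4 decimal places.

H = −Σ pᵢ log₂ pᵢ.
−0.38·log₂(0.38) = 0.5305
−0.20·log₂(0.20) = 0.4644
−0.05·log₂(0.05) = 0.2161
−0.37·log₂(0.37) = 0.5307
Sum ≈ 1.7417 → 1.7417 bits.

1.7417 bits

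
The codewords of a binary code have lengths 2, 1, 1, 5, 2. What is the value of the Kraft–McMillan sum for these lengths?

With common denominator 2^5 = 32: Σ 2^(−ℓᵢ) = 8/32 + 16/32 + 16/32 + 1/32 + 8/32 = 49/32 = 1.53125.

1.53125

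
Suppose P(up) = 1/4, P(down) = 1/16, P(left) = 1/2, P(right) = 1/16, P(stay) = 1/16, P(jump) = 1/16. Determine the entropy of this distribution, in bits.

2 bits

Each probability is a power of 1/2, so log₂(1/p) is an integer.
H = Σ p·log₂(1/p) = 1/4·2 + 1/16·4 + 1/2·1 + 1/16·4 + 1/16·4 + 1/16·4 = 2 bits.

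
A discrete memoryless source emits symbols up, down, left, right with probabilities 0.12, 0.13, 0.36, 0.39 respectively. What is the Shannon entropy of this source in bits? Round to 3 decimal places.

H = −Σ pᵢ log₂ pᵢ.
−0.12·log₂(0.12) = 0.3671
−0.13·log₂(0.13) = 0.3826
−0.36·log₂(0.36) = 0.5306
−0.39·log₂(0.39) = 0.5298
Sum ≈ 1.8101 → 1.810 bits.

1.810 bits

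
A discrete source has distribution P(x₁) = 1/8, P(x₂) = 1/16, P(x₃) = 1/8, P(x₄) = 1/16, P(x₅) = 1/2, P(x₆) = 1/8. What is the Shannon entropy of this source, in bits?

2.125 bits

Each probability is a power of 1/2, so log₂(1/p) is an integer.
H = Σ p·log₂(1/p) = 1/8·3 + 1/16·4 + 1/8·3 + 1/16·4 + 1/2·1 + 1/8·3 = 2.125 bits.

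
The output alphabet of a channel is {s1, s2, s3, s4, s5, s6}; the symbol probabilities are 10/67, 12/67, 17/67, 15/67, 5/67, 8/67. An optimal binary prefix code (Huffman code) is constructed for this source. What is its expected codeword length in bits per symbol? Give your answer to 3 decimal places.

2.522 bits/symbol

Repeatedly combine the two least-probable nodes; the expected code length is the sum of the merged weights.
merge 5/67 + 8/67 → 13/67
merge 10/67 + 12/67 → 22/67
merge 13/67 + 15/67 → 28/67
merge 17/67 + 22/67 → 39/67
merge 28/67 + 39/67 → 1
L = 13/67 + 22/67 + 28/67 + 39/67 + 1 = 169/67 ≈ 2.522 bits/symbol.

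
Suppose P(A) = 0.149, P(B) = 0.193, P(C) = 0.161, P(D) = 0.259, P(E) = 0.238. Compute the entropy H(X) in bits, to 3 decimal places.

2.289 bits

H = −Σ pᵢ log₂ pᵢ.
−0.149·log₂(0.149) = 0.4092
−0.193·log₂(0.193) = 0.4581
−0.161·log₂(0.161) = 0.4242
−0.259·log₂(0.259) = 0.5048
−0.238·log₂(0.238) = 0.4929
Sum ≈ 2.2892 → 2.289 bits.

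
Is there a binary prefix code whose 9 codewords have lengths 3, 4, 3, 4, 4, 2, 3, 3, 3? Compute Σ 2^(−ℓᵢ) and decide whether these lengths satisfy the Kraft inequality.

1.0625; no

With common denominator 2^4 = 16: Σ 2^(−ℓᵢ) = 2/16 + 1/16 + 2/16 + 1/16 + 1/16 + 4/16 + 2/16 + 2/16 + 2/16 = 17/16 = 1.0625.
Kraft's inequality requires Σ ≤ 1; here Σ = 1.0625 > 1, so no such prefix code exists.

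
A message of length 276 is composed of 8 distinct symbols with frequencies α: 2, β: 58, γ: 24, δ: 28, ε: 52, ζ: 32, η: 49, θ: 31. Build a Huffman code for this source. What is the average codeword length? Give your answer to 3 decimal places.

2.884 bits/symbol

Probabilities are the counts divided by 276.
Repeatedly combine the two least-probable nodes; the expected code length is the sum of the merged weights.
merge 1/138 + 2/23 → 13/138
merge 13/138 + 7/69 → 9/46
merge 31/276 + 8/69 → 21/92
merge 49/276 + 13/69 → 101/276
merge 9/46 + 29/138 → 28/69
merge 21/92 + 101/276 → 41/69
merge 28/69 + 41/69 → 1
L = 13/138 + 9/46 + 21/92 + 101/276 + 28/69 + 41/69 + 1 = 199/69 ≈ 2.884 bits/symbol.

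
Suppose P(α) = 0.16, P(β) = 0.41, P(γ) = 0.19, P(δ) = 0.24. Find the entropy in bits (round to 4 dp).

1.8998 bits

H = −Σ pᵢ log₂ pᵢ.
−0.16·log₂(0.16) = 0.4230
−0.41·log₂(0.41) = 0.5274
−0.19·log₂(0.19) = 0.4552
−0.24·log₂(0.24) = 0.4941
Sum ≈ 1.8998 → 1.8998 bits.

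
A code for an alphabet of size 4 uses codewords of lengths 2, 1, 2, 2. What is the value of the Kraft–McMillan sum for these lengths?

With common denominator 2^2 = 4: Σ 2^(−ℓᵢ) = 1/4 + 2/4 + 1/4 + 1/4 = 5/4 = 1.25.

1.25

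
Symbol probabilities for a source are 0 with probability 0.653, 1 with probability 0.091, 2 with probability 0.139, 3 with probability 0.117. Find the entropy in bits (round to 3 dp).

H = −Σ pᵢ log₂ pᵢ.
−0.653·log₂(0.653) = 0.4015
−0.091·log₂(0.091) = 0.3147
−0.139·log₂(0.139) = 0.3957
−0.117·log₂(0.117) = 0.3622
Sum ≈ 1.4740 → 1.474 bits.

1.474 bits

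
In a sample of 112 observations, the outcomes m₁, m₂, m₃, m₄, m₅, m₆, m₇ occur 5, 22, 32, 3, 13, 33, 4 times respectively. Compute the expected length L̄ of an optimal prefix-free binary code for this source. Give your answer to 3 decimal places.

2.393 bits/symbol

Probabilities are the counts divided by 112.
Repeatedly combine the two least-probable nodes; the expected code length is the sum of the merged weights.
merge 3/112 + 1/28 → 1/16
merge 5/112 + 1/16 → 3/28
merge 3/28 + 13/112 → 25/112
merge 11/56 + 25/112 → 47/112
merge 2/7 + 33/112 → 65/112
merge 47/112 + 65/112 → 1
L = 1/16 + 3/28 + 25/112 + 47/112 + 65/112 + 1 = 67/28 ≈ 2.393 bits/symbol.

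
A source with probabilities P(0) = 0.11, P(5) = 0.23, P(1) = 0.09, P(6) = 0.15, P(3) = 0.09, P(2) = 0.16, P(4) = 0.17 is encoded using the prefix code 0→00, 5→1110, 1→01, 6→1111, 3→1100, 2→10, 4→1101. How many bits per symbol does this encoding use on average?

L̄ = Σ pᵢ·ℓᵢ = 0.11·2 + 0.23·4 + 0.09·2 + 0.15·4 + 0.09·4 + 0.16·2 + 0.17·4 = 3.28 bits/symbol.

3.28 bits/symbol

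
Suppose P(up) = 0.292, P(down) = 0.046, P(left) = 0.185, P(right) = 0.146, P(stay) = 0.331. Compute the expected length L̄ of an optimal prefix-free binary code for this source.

Repeatedly combine the two least-probable nodes; the expected code length is the sum of the merged weights.
merge 23/500 + 73/500 → 24/125
merge 37/200 + 24/125 → 377/1000
merge 73/250 + 331/1000 → 623/1000
merge 377/1000 + 623/1000 → 1
L = 24/125 + 377/1000 + 623/1000 + 1 = 274/125 = 2.192 bits/symbol.

2.192 bits/symbol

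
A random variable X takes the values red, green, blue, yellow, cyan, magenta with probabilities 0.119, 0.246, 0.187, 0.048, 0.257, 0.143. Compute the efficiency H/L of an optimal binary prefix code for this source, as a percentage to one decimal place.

98.1%

Entropy H = −Σ p log₂ p ≈ 2.4308 bits.
Huffman merges: 6/125+119/1000→167/1000; 143/1000+167/1000→31/100; 187/1000+123/500→433/1000; 257/1000+31/100→567/1000; 433/1000+567/1000→1. L = 2477/1000 ≈ 2.4770.
Efficiency = H/L = 2.4308/2.4770 = 98.1%.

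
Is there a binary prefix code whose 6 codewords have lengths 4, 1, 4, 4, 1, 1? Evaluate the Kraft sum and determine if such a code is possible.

With common denominator 2^4 = 16: Σ 2^(−ℓᵢ) = 1/16 + 8/16 + 1/16 + 1/16 + 8/16 + 8/16 = 27/16 = 1.6875.
Kraft's inequality requires Σ ≤ 1; here Σ = 1.6875 > 1, so no such prefix code exists.

1.6875; no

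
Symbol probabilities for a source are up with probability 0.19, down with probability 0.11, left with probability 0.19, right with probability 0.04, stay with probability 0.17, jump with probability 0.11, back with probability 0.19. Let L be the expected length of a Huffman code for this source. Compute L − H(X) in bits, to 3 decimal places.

Entropy H = −Σ p log₂ p ≈ 2.6866 bits.
Huffman merges: 1/25+11/100→3/20; 11/100+3/20→13/50; 17/100+19/100→9/25; 19/100+19/100→19/50; 13/50+9/25→31/50; 19/50+31/50→1. L = 277/100 ≈ 2.7700.
L − H = 2.7700 − 2.6866 = 0.083 bits.

0.083 bits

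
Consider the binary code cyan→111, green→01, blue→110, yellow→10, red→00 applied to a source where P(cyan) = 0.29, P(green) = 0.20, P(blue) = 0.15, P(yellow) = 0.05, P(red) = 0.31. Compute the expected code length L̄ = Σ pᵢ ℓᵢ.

2.44 bits/symbol

L̄ = Σ pᵢ·ℓᵢ = 0.29·3 + 0.20·2 + 0.15·3 + 0.05·2 + 0.31·2 = 2.44 bits/symbol.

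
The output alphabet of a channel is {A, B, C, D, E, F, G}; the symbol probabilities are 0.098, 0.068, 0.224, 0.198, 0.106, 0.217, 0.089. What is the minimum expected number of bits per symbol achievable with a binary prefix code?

2.716 bits/symbol

Repeatedly combine the two least-probable nodes; the expected code length is the sum of the merged weights.
merge 17/250 + 89/1000 → 157/1000
merge 49/500 + 53/500 → 51/250
merge 157/1000 + 99/500 → 71/200
merge 51/250 + 217/1000 → 421/1000
merge 28/125 + 71/200 → 579/1000
merge 421/1000 + 579/1000 → 1
L = 157/1000 + 51/250 + 71/200 + 421/1000 + 579/1000 + 1 = 679/250 = 2.716 bits/symbol.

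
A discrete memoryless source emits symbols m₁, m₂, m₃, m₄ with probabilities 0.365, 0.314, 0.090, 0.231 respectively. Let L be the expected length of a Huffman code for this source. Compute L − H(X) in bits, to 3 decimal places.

Entropy H = −Σ p log₂ p ≈ 1.8565 bits.
Huffman merges: 9/100+231/1000→321/1000; 157/500+321/1000→127/200; 73/200+127/200→1. L = 489/250 ≈ 1.9560.
L − H = 1.9560 − 1.8565 = 0.100 bits.

0.100 bits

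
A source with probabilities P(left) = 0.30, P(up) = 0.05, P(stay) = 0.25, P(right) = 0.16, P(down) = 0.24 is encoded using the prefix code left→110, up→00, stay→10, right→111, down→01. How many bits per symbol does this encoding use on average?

2.46 bits/symbol

L̄ = Σ pᵢ·ℓᵢ = 0.30·3 + 0.05·2 + 0.25·2 + 0.16·3 + 0.24·2 = 2.46 bits/symbol.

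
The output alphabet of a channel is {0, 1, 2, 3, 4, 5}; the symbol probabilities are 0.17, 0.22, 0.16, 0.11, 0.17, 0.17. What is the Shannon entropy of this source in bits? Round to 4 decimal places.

2.5576 bits

H = −Σ pᵢ log₂ pᵢ.
−0.17·log₂(0.17) = 0.4346
−0.22·log₂(0.22) = 0.4806
−0.16·log₂(0.16) = 0.4230
−0.11·log₂(0.11) = 0.3503
−0.17·log₂(0.17) = 0.4346
−0.17·log₂(0.17) = 0.4346
Sum ≈ 2.5576 → 2.5576 bits.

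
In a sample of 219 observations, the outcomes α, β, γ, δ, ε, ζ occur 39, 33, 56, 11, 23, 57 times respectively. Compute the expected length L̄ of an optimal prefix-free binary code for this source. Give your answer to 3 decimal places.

2.461 bits/symbol

Probabilities are the counts divided by 219.
Repeatedly combine the two least-probable nodes; the expected code length is the sum of the merged weights.
merge 11/219 + 23/219 → 34/219
merge 11/73 + 34/219 → 67/219
merge 13/73 + 56/219 → 95/219
merge 19/73 + 67/219 → 124/219
merge 95/219 + 124/219 → 1
L = 34/219 + 67/219 + 95/219 + 124/219 + 1 = 539/219 ≈ 2.461 bits/symbol.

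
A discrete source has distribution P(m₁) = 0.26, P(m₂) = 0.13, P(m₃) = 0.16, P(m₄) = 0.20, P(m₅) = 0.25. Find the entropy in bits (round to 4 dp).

2.2753 bits

H = −Σ pᵢ log₂ pᵢ.
−0.26·log₂(0.26) = 0.5053
−0.13·log₂(0.13) = 0.3826
−0.16·log₂(0.16) = 0.4230
−0.20·log₂(0.20) = 0.4644
−0.25·log₂(0.25) = 0.5000
Sum ≈ 2.2753 → 2.2753 bits.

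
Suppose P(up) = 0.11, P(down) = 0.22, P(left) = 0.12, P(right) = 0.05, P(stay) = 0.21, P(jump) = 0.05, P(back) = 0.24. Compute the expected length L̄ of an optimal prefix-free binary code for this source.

Repeatedly combine the two least-probable nodes; the expected code length is the sum of the merged weights.
merge 1/20 + 1/20 → 1/10
merge 1/10 + 11/100 → 21/100
merge 3/25 + 21/100 → 33/100
merge 21/100 + 11/50 → 43/100
merge 6/25 + 33/100 → 57/100
merge 43/100 + 57/100 → 1
L = 1/10 + 21/100 + 33/100 + 43/100 + 57/100 + 1 = 66/25 = 2.64 bits/symbol.

2.64 bits/symbol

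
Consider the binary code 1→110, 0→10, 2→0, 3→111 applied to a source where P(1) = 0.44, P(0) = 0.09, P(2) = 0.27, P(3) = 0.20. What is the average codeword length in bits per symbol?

2.37 bits/symbol

L̄ = Σ pᵢ·ℓᵢ = 0.44·3 + 0.09·2 + 0.27·1 + 0.20·3 = 2.37 bits/symbol.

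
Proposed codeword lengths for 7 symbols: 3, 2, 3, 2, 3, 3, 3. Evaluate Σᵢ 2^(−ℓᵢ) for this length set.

With common denominator 2^3 = 8: Σ 2^(−ℓᵢ) = 1/8 + 2/8 + 1/8 + 2/8 + 1/8 + 1/8 + 1/8 = 9/8 = 1.125.

1.125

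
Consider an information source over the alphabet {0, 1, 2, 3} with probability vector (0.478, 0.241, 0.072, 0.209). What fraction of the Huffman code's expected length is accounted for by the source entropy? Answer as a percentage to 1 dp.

97.0%

Entropy H = −Σ p log₂ p ≈ 1.7491 bits.
Huffman merges: 9/125+209/1000→281/1000; 241/1000+281/1000→261/500; 239/500+261/500→1. L = 1803/1000 ≈ 1.8030.
Efficiency = H/L = 1.7491/1.8030 = 97.0%.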